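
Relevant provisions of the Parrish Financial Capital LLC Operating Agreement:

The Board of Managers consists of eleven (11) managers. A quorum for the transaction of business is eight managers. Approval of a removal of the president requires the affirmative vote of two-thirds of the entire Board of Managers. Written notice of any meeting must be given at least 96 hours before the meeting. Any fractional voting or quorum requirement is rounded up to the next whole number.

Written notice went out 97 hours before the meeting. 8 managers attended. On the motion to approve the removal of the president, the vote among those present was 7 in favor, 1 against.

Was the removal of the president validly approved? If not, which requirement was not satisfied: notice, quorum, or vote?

Notice: 97 hours given; 96 required (97 ≥ 96). Satisfied.
Quorum: 8 present; quorum is 8. Satisfied.
Vote: the removal of the president requires two-thirds of the entire Board of Managers (11). 2/3 of 11 = 7.33, rounded up to 8, so 8 affirmative votes are needed; 7 voted in favor. Not satisfied.

Invalid — vote requirement not satisfied.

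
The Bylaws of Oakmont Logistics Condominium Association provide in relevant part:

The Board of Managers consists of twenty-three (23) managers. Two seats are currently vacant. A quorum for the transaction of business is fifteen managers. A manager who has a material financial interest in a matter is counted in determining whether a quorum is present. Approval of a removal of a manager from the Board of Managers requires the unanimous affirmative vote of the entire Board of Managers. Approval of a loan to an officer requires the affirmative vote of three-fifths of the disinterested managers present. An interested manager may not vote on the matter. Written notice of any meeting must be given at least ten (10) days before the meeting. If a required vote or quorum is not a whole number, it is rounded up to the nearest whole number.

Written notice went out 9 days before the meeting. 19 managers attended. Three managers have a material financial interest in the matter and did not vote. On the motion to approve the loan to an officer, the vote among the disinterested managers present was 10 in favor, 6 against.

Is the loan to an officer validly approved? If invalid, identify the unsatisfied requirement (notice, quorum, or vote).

Notice: 9 days given; 10 required (9 < 10). Not satisfied.
Quorum: 19 present (interested managers count toward quorum); quorum is 15. Satisfied.
Vote: the loan to an officer requires three-fifths of the disinterested managers present (19 − 3 = 16). 3/5 of 16 = 9.60, rounded up to 10, so 10 affirmative votes are needed; 10 voted in favor. Satisfied.

Invalid — notice requirement not satisfied.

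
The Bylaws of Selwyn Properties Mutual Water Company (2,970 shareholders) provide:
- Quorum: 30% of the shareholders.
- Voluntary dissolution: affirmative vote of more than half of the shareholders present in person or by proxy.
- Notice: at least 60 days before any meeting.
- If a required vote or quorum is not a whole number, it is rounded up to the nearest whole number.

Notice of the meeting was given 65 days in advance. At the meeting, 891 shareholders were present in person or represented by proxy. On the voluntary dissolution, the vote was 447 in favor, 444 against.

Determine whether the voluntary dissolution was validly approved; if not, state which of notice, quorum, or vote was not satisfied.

Valid — all requirements satisfied.

Notice: 65 days given; 60 required. Satisfied.
Quorum: 30% of 2,970 = 891; 891 present. Satisfied.
Vote: requires a majority of those present (891); a majority of 891 is 446, so 446 needed; 447 in favor. Satisfied.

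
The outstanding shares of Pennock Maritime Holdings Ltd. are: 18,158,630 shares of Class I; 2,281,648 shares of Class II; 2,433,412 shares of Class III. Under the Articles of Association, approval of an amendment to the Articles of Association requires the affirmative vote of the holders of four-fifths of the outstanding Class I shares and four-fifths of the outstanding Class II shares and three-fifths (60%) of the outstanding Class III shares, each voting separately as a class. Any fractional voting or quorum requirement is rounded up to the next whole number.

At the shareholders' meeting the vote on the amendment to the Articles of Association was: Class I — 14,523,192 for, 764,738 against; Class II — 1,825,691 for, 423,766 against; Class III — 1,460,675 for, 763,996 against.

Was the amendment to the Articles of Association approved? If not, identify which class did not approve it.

Not approved — the Class I shares did not give the required vote.

Class I: 4/5 of 18158630 = 14526904; 14,526,904 required, 14,523,192 in favor — not approved.
Class II: 4/5 of 2281648 = 1825318.40, rounded up to 1825319; 1,825,319 required, 1,825,691 in favor — approved.
Class III: 3/5 of 2433412 = 1460047.20, rounded up to 1460048; 1,460,048 required, 1,460,675 in favor — approved.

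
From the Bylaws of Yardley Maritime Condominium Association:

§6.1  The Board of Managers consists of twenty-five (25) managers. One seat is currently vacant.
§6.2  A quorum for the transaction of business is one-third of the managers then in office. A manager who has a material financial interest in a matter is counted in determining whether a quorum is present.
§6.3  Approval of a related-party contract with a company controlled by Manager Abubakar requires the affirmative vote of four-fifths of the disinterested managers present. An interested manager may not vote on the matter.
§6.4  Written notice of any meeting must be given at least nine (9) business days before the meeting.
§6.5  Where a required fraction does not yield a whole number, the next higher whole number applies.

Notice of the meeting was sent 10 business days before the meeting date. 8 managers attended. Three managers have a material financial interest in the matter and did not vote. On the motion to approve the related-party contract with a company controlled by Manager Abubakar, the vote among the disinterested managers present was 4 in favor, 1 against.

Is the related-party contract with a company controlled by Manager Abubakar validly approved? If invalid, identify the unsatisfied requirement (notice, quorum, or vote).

Notice: 10 business days given; 9 required (10 ≥ 9). Satisfied.
Quorum: 8 present (interested managers count toward quorum); quorum is 8. Satisfied.
Vote: the related-party contract with a company controlled by Manager Abubakar requires four-fifths of the disinterested managers present (8 − 3 = 5). 4/5 of 5 = 4, so 4 affirmative votes are needed; 4 voted in favor. Satisfied.

Valid — all requirements satisfied.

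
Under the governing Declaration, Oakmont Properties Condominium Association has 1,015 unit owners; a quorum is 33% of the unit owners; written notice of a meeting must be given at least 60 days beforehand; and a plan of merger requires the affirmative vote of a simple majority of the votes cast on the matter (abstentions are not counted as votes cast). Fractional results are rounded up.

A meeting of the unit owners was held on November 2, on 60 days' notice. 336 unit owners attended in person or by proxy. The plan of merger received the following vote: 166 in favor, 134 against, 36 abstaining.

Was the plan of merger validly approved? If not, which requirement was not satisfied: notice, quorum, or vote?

Notice: 60 days given; 60 required. Satisfied.
Quorum: 33% of 1,015 = 334.95, rounded up to 335; 336 present. Satisfied.
Vote: requires a majority of the votes cast (336 − 36 abstaining = 300); a majority of 300 is 151, so 151 needed; 166 in favor. Satisfied.

Valid — all requirements satisfied.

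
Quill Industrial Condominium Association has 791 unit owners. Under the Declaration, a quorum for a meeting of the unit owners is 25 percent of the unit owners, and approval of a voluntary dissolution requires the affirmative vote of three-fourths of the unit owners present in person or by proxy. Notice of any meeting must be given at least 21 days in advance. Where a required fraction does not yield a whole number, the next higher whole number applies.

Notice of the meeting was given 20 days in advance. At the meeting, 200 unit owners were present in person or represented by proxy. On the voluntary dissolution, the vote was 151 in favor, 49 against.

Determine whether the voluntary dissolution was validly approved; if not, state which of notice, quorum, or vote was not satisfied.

Invalid — notice requirement not satisfied.

Notice: 20 days given; 21 required. Not satisfied.
Quorum: 25% of 791 = 197.75, rounded up to 198; 200 present. Satisfied.
Vote: requires three-fourths of those present (200); 3/4 of 200 = 150, so 150 needed; 151 in favor. Satisfied.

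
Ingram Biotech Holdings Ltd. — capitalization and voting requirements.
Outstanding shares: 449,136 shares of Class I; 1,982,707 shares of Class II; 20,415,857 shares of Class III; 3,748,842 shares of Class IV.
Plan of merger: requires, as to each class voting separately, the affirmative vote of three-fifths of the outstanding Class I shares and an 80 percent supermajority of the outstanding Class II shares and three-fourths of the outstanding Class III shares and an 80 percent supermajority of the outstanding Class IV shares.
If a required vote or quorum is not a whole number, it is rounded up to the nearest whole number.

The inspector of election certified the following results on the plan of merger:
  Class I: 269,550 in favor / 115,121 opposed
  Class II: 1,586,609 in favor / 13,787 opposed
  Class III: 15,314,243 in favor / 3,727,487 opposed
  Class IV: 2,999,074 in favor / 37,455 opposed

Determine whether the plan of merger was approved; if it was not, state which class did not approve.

Approved — every class gave the required vote.

Class I: 3/5 of 449136 = 269481.60, rounded up to 269482; 269,482 required, 269,550 in favor — approved.
Class II: 4/5 of 1982707 = 1586165.60, rounded up to 1586166; 1,586,166 required, 1,586,609 in favor — approved.
Class III: 3/4 of 20415857 = 15311892.75, rounded up to 15311893; 15,311,893 required, 15,314,243 in favor — approved.
Class IV: 4/5 of 3748842 = 2999073.60, rounded up to 2999074; 2,999,074 required, 2,999,074 in favor — approved.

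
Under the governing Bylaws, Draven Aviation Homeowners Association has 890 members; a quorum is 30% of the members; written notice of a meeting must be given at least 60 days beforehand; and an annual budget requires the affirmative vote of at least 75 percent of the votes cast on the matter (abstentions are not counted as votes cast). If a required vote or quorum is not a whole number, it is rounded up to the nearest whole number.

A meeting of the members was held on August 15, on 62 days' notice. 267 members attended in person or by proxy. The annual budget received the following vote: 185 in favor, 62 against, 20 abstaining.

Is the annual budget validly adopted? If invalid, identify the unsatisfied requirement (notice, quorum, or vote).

Notice: 62 days given; 60 required. Satisfied.
Quorum: 30% of 890 = 267; 267 present. Satisfied.
Vote: requires three-fourths of the votes cast (267 − 20 abstaining = 247); 3/4 of 247 = 185.25, rounded up to 186, so 186 needed; 185 in favor. Not satisfied.

Invalid — vote requirement not satisfied.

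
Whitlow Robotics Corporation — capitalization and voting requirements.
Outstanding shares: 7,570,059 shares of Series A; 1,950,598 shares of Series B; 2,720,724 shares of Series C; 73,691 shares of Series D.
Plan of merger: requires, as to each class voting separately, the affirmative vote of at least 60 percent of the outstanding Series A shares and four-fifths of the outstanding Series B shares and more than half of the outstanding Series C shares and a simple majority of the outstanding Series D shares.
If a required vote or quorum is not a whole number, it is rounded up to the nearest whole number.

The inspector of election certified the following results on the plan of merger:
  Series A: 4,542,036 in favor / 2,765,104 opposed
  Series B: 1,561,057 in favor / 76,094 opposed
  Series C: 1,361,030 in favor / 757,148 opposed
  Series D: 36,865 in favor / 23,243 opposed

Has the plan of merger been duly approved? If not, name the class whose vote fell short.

Series A: 3/5 of 7570059 = 4542035.40, rounded up to 4542036; 4,542,036 required, 4,542,036 in favor — approved.
Series B: 4/5 of 1950598 = 1560478.40, rounded up to 1560479; 1,560,479 required, 1,561,057 in favor — approved.
Series C: a majority of 2720724 is 1360363; 1,360,363 required, 1,361,030 in favor — approved.
Series D: a majority of 73691 is 36846; 36,846 required, 36,865 in favor — approved.

Approved — every class gave the required vote.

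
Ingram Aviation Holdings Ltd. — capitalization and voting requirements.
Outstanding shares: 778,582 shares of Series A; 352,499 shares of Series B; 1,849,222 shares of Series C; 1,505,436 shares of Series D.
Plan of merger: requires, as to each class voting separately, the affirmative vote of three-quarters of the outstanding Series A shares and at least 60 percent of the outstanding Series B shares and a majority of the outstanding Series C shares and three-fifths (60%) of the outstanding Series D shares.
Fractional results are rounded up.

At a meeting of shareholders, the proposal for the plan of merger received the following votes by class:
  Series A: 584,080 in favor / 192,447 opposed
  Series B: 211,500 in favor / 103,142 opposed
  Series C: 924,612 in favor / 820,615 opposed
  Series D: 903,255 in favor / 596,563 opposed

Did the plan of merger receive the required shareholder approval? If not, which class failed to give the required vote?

Not approved — the Series D shares did not give the required vote.

Series A: 3/4 of 778582 = 583936.50, rounded up to 583937; 583,937 required, 584,080 in favor — approved.
Series B: 3/5 of 352499 = 211499.40, rounded up to 211500; 211,500 required, 211,500 in favor — approved.
Series C: a majority of 1849222 is 924612; 924,612 required, 924,612 in favor — approved.
Series D: 3/5 of 1505436 = 903261.60, rounded up to 903262; 903,262 required, 903,255 in favor — not approved.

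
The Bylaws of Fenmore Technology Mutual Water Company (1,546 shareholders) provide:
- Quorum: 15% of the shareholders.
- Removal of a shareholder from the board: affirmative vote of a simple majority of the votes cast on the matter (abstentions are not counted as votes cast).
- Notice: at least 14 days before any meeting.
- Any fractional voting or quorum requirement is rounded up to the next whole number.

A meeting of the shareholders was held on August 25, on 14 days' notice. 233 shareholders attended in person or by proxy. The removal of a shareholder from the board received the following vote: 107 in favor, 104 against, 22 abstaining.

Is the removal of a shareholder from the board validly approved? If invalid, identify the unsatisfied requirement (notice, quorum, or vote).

Valid — all requirements satisfied.

Notice: 14 days given; 14 required. Satisfied.
Quorum: 15% of 1,546 = 231.90, rounded up to 232; 233 present. Satisfied.
Vote: requires a majority of the votes cast (233 − 22 abstaining = 211); a majority of 211 is 106, so 106 needed; 107 in favor. Satisfied.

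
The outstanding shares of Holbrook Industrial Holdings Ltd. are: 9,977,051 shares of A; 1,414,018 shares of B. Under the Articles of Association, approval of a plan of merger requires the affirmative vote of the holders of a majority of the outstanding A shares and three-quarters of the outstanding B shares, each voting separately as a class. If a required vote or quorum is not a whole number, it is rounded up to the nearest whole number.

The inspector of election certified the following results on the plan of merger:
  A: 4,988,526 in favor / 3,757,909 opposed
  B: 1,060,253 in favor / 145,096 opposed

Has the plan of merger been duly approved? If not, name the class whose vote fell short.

Not approved — the B shares did not give the required vote.

A: a majority of 9977051 is 4988526; 4,988,526 required, 4,988,526 in favor — approved.
B: 3/4 of 1414018 = 1060513.50, rounded up to 1060514; 1,060,514 required, 1,060,253 in favor — not approved.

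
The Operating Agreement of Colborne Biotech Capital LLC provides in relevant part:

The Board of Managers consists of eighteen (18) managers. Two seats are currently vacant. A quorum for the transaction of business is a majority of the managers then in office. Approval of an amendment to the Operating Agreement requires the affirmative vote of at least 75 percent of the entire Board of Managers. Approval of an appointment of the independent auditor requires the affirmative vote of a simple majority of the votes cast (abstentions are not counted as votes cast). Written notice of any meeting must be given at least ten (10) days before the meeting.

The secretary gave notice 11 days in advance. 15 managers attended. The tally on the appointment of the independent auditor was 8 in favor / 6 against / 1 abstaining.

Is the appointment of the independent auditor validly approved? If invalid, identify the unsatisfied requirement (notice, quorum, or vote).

Valid — all requirements satisfied.

Notice: 11 days given; 10 required (11 ≥ 10). Satisfied.
Quorum: 15 present; quorum is 9. Satisfied.
Vote: the appointment of the independent auditor requires a majority of the votes cast (15 present − 1 abstaining = 14). A majority of 14 is 8, so 8 affirmative votes are needed; 8 voted in favor. Satisfied.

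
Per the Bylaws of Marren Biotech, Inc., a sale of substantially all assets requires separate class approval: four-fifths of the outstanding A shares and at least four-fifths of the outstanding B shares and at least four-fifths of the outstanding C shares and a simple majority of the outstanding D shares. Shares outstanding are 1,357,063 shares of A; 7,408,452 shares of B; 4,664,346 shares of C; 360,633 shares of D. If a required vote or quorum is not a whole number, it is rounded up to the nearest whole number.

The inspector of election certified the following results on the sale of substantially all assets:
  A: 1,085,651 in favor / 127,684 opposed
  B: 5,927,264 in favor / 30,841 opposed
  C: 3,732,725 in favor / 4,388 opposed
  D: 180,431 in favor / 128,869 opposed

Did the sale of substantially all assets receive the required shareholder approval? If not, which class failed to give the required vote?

Approved — every class gave the required vote.

A: 4/5 of 1357063 = 1085650.40, rounded up to 1085651; 1,085,651 required, 1,085,651 in favor — approved.
B: 4/5 of 7408452 = 5926761.60, rounded up to 5926762; 5,926,762 required, 5,927,264 in favor — approved.
C: 4/5 of 4664346 = 3731476.80, rounded up to 3731477; 3,731,477 required, 3,732,725 in favor — approved.
D: a majority of 360633 is 180317; 180,317 required, 180,431 in favor — approved.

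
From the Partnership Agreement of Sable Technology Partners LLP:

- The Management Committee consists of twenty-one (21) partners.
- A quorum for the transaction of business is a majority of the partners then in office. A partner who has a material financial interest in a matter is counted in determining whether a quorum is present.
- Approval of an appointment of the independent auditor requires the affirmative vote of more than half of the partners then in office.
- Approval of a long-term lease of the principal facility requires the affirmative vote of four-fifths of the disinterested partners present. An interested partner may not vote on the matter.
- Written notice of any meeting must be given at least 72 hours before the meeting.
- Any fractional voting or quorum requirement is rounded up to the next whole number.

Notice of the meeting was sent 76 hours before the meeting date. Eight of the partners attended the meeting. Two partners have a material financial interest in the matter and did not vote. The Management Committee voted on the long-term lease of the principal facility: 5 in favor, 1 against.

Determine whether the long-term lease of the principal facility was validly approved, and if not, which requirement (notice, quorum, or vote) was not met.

Invalid — quorum requirement not satisfied.

Notice: 76 hours given; 72 required (76 ≥ 72). Satisfied.
Quorum: 8 present (interested partners count toward quorum); quorum is 11. Not satisfied.
Vote: the long-term lease of the principal facility requires four-fifths of the disinterested partners present (8 − 2 = 6). 4/5 of 6 = 4.80, rounded up to 5, so 5 affirmative votes are needed; 5 voted in favor. Satisfied. (Moot — without a quorum no business can be validly transacted.)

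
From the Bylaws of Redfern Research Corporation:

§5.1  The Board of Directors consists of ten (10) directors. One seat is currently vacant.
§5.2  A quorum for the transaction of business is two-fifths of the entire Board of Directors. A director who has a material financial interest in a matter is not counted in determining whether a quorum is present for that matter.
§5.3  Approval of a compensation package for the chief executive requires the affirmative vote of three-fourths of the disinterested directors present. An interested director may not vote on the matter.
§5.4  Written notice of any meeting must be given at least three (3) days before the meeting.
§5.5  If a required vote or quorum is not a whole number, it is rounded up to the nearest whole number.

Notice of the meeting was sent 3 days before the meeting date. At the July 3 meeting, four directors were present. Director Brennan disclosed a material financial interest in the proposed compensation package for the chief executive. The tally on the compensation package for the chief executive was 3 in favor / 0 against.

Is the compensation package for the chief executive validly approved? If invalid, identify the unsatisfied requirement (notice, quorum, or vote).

Invalid — quorum requirement not satisfied.

Notice: 3 days given; 3 required (3 ≥ 3). Satisfied.
Quorum: 4 present, but the 1 interested director does not count, leaving 3. Quorum is 4. Not satisfied.
Vote: the compensation package for the chief executive requires three-fourths of the disinterested directors present (4 − 1 = 3). 3/4 of 3 = 2.25, rounded up to 3, so 3 affirmative votes are needed; 3 voted in favor. Satisfied. (Moot — without a quorum no business can be validly transacted.)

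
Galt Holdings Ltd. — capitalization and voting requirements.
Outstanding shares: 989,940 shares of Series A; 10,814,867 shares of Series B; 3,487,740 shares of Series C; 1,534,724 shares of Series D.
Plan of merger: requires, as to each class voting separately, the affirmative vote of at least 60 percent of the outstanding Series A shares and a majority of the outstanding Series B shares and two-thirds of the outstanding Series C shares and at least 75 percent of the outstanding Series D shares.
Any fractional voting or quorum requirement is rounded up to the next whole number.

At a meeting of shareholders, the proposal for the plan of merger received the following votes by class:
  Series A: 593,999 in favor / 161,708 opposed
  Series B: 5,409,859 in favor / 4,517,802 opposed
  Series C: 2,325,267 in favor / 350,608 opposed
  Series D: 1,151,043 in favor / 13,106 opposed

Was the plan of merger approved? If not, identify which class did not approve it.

Series A: 3/5 of 989940 = 593964; 593,964 required, 593,999 in favor — approved.
Series B: a majority of 10814867 is 5407434; 5,407,434 required, 5,409,859 in favor — approved.
Series C: 2/3 of 3487740 = 2325160; 2,325,160 required, 2,325,267 in favor — approved.
Series D: 3/4 of 1534724 = 1151043; 1,151,043 required, 1,151,043 in favor — approved.

Approved — every class gave the required vote.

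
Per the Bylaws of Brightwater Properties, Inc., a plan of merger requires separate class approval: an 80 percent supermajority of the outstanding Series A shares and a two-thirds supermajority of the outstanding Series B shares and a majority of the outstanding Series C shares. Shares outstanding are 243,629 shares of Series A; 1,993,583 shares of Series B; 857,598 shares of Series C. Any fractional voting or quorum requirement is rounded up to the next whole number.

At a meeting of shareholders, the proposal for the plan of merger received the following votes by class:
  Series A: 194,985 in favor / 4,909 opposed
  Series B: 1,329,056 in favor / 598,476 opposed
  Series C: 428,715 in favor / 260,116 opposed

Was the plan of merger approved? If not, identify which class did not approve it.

Series A: 4/5 of 243629 = 194903.20, rounded up to 194904; 194,904 required, 194,985 in favor — approved.
Series B: 2/3 of 1993583 = 1329055.33, rounded up to 1329056; 1,329,056 required, 1,329,056 in favor — approved.
Series C: a majority of 857598 is 428800; 428,800 required, 428,715 in favor — not approved.

Not approved — the Series C shares did not give the required vote.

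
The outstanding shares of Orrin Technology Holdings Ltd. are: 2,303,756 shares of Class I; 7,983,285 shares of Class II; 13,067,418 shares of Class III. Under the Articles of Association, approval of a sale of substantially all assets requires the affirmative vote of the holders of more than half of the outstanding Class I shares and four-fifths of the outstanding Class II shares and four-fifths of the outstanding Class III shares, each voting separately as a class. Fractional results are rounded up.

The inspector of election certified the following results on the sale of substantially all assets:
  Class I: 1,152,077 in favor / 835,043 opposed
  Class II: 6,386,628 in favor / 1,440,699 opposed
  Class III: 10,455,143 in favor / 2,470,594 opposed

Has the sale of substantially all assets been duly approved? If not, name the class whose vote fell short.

Class I: a majority of 2303756 is 1151879; 1,151,879 required, 1,152,077 in favor — approved.
Class II: 4/5 of 7983285 = 6386628; 6,386,628 required, 6,386,628 in favor — approved.
Class III: 4/5 of 13067418 = 10453934.40, rounded up to 10453935; 10,453,935 required, 10,455,143 in favor — approved.

Approved — every class gave the required vote.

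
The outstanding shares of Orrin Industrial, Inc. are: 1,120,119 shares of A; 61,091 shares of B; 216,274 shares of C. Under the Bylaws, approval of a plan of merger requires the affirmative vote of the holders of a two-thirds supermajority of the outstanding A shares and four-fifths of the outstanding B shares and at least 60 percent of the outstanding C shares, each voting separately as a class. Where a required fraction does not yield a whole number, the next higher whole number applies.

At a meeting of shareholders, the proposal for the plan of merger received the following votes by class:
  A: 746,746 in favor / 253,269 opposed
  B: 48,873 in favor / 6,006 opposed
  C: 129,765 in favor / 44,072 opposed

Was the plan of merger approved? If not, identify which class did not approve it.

A: 2/3 of 1120119 = 746746; 746,746 required, 746,746 in favor — approved.
B: 4/5 of 61091 = 48872.80, rounded up to 48873; 48,873 required, 48,873 in favor — approved.
C: 3/5 of 216274 = 129764.40, rounded up to 129765; 129,765 required, 129,765 in favor — approved.

Approved — every class gave the required vote.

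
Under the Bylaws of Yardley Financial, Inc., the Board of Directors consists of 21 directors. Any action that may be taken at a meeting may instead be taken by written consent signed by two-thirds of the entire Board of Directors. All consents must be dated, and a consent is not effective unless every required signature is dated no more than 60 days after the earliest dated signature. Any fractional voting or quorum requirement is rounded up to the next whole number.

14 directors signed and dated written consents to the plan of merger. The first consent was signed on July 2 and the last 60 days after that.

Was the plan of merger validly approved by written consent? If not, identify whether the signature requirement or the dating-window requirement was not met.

Signatures required: two-thirds of 21 — 2/3 of 21 = 14, so 14 needed; 14 signed. Sufficient.
Dating window: the latest signature is 60 days after the earliest; the limit is 60 days. Within the window.

Effective — both the signature and dating-window requirements are satisfied.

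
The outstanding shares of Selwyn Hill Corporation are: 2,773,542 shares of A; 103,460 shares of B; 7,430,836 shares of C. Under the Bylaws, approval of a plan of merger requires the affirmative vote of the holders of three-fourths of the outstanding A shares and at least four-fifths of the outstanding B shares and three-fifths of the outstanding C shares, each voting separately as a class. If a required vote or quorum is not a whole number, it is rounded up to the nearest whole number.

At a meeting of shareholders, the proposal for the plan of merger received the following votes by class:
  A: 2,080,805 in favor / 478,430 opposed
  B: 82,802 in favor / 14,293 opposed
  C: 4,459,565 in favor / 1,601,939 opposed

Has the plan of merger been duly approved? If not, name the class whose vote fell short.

Approved — every class gave the required vote.

A: 3/4 of 2773542 = 2080156.50, rounded up to 2080157; 2,080,157 required, 2,080,805 in favor — approved.
B: 4/5 of 103460 = 82768; 82,768 required, 82,802 in favor — approved.
C: 3/5 of 7430836 = 4458501.60, rounded up to 4458502; 4,458,502 required, 4,459,565 in favor — approved.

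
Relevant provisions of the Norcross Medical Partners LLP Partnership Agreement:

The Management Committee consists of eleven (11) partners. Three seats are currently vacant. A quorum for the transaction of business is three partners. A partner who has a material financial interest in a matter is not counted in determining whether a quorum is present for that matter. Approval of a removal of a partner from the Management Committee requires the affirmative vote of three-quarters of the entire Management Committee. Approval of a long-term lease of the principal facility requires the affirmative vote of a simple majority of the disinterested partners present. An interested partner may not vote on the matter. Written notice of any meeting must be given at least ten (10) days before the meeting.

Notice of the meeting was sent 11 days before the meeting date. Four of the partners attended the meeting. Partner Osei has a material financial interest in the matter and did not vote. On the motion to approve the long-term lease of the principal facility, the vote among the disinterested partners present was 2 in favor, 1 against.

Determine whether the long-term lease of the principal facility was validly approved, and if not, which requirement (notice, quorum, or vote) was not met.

Valid — all requirements satisfied.

Notice: 11 days given; 10 required (11 ≥ 10). Satisfied.
Quorum: 4 present, but the 1 interested partner does not count, leaving 3. Quorum is 3. Satisfied.
Vote: the long-term lease of the principal facility requires a majority of the disinterested partners present (4 − 1 = 3). A majority of 3 is 2, so 2 affirmative votes are needed; 2 voted in favor. Satisfied.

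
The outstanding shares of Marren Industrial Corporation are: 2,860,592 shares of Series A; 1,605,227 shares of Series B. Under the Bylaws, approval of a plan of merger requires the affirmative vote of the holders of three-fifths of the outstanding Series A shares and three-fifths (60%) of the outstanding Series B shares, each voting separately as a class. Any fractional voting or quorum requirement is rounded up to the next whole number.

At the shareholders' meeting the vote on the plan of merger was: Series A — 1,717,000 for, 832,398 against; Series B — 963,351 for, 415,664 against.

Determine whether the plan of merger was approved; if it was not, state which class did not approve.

Approved — every class gave the required vote.

Series A: 3/5 of 2860592 = 1716355.20, rounded up to 1716356; 1,716,356 required, 1,717,000 in favor — approved.
Series B: 3/5 of 1605227 = 963136.20, rounded up to 963137; 963,137 required, 963,351 in favor — approved.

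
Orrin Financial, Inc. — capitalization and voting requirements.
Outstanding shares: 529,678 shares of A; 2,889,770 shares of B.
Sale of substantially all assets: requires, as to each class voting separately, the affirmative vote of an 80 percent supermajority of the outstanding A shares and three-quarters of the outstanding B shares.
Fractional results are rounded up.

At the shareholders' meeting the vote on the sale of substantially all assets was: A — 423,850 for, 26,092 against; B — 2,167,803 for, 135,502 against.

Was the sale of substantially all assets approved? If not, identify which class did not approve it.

A: 4/5 of 529678 = 423742.40, rounded up to 423743; 423,743 required, 423,850 in favor — approved.
B: 3/4 of 2889770 = 2167327.50, rounded up to 2167328; 2,167,328 required, 2,167,803 in favor — approved.

Approved — every class gave the required vote.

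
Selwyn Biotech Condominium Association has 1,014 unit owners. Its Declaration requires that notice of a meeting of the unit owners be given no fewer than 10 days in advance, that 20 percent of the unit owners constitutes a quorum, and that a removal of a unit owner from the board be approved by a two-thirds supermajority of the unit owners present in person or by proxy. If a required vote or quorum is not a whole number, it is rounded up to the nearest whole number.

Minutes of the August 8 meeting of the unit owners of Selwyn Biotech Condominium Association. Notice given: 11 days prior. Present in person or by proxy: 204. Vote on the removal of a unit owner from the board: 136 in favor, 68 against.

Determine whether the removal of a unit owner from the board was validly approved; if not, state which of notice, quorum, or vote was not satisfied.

Valid — all requirements satisfied.

Notice: 11 days given; 10 required. Satisfied.
Quorum: 20% of 1,014 = 202.80, rounded up to 203; 204 present. Satisfied.
Vote: requires two-thirds of those present (204); 2/3 of 204 = 136, so 136 needed; 136 in favor. Satisfied.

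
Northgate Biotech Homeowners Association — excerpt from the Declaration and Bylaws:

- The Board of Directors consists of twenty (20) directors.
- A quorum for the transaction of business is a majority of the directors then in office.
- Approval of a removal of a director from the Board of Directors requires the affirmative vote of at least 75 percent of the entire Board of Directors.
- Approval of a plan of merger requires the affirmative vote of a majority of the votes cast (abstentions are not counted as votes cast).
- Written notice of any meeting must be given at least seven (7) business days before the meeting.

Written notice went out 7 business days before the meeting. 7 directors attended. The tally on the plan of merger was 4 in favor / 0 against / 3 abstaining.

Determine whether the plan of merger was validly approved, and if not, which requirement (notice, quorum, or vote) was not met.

Invalid — quorum requirement not satisfied.

Notice: 7 business days given; 7 required (7 ≥ 7). Satisfied.
Quorum: 7 present; quorum is 11. Not satisfied.
Vote: the plan of merger requires a majority of the votes cast (7 present − 3 abstaining = 4). A majority of 4 is 3, so 3 affirmative votes are needed; 4 voted in favor. Satisfied. (Moot — without a quorum no business can be validly transacted.)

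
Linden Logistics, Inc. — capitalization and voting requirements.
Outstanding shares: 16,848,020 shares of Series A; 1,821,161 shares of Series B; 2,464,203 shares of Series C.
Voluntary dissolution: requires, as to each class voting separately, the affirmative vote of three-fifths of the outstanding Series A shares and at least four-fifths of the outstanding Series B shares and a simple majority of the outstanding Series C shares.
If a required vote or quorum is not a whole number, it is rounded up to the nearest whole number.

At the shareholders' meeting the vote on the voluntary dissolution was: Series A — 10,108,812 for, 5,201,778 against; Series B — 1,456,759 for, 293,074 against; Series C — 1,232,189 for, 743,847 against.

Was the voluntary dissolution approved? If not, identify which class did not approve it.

Not approved — the Series B shares did not give the required vote.

Series A: 3/5 of 16848020 = 10108812; 10,108,812 required, 10,108,812 in favor — approved.
Series B: 4/5 of 1821161 = 1456928.80, rounded up to 1456929; 1,456,929 required, 1,456,759 in favor — not approved.
Series C: a majority of 2464203 is 1232102; 1,232,102 required, 1,232,189 in favor — approved.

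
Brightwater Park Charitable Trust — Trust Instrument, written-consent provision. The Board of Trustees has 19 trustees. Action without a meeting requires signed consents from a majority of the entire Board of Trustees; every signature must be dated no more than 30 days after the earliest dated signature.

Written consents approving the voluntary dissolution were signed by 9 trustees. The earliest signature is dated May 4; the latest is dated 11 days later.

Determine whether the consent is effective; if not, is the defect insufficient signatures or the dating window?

Signatures required: a majority of 19 — a majority of 19 is 10, so 10 needed; 9 signed. Insufficient.
Dating window: the latest signature is 11 days after the earliest; the limit is 30 days. Within the window.

Not effective — insufficient signatures.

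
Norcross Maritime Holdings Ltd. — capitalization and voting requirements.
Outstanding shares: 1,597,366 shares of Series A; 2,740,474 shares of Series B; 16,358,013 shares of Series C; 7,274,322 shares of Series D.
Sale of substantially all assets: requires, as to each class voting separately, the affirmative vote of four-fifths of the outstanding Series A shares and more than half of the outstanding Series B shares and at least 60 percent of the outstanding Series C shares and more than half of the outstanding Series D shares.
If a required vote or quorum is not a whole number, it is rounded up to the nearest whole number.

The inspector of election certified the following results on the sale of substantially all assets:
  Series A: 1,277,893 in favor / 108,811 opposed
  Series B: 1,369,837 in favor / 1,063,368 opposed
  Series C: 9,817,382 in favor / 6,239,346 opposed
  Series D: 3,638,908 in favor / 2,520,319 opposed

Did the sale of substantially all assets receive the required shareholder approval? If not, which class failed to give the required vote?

Series A: 4/5 of 1597366 = 1277892.80, rounded up to 1277893; 1,277,893 required, 1,277,893 in favor — approved.
Series B: a majority of 2740474 is 1370238; 1,370,238 required, 1,369,837 in favor — not approved.
Series C: 3/5 of 16358013 = 9814807.80, rounded up to 9814808; 9,814,808 required, 9,817,382 in favor — approved.
Series D: a majority of 7274322 is 3637162; 3,637,162 required, 3,638,908 in favor — approved.

Not approved — the Series B shares did not give the required vote.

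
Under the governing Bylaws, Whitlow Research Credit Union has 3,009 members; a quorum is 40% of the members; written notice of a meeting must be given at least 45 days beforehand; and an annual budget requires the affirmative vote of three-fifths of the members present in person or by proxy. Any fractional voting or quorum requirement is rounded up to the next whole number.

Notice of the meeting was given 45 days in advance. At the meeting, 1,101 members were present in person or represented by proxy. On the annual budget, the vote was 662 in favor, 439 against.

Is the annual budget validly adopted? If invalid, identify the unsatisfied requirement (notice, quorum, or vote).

Notice: 45 days given; 45 required. Satisfied.
Quorum: 40% of 3,009 = 1,203.60, rounded up to 1,204; 1,101 present. Not satisfied.
Vote: requires three-fifths of those present (1,101); 3/5 of 1101 = 660.60, rounded up to 661, so 661 needed; 662 in favor. Satisfied.

Invalid — quorum requirement not satisfied.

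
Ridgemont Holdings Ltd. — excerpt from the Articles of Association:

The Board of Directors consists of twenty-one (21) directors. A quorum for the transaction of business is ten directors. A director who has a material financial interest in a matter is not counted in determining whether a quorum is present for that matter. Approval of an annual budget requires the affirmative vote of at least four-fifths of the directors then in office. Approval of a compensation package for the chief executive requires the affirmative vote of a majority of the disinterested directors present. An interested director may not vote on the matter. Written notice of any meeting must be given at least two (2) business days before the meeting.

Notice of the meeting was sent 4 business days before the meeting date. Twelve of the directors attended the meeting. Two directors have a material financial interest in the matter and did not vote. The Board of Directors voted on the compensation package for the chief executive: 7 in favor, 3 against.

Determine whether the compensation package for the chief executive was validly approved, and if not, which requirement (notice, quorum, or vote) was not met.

Notice: 4 business days given; 2 required (4 ≥ 2). Satisfied.
Quorum: 12 present, but the 2 interested directors do not count, leaving 10. Quorum is 10. Satisfied.
Vote: the compensation package for the chief executive requires a majority of the disinterested directors present (12 − 2 = 10). A majority of 10 is 6, so 6 affirmative votes are needed; 7 voted in favor. Satisfied.

Valid — all requirements satisfied.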